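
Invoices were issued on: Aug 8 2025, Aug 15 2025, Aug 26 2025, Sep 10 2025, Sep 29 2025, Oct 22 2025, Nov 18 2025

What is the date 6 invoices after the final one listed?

Jul 22 2026

The spacing grows by 4 each time: 7, 11, 15, 19, 23, 27 days.
Next gap: 31 days. Nov 18 2025 + 31 days = Dec 19 2025.
Next gap: 35 days. Dec 19 2025 + 35 days = Jan 23 2026.
Next gap: 39 days. Jan 23 2026 + 39 days = Mar 3 2026.
Next gap: 43 days. Mar 3 2026 + 43 days = Apr 15 2026.
Next gap: 47 days. Apr 15 2026 + 47 days = Jun 1 2026.
Next gap: 51 days. Jun 1 2026 + 51 days = Jul 22 2026.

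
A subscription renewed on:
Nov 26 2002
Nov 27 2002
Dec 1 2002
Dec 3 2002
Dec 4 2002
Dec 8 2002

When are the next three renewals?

Dec 10 2002, Dec 11 2002, Dec 15 2002

The gap pattern 1, 4, 2, 1, 4 repeats every 3 events.
These are the Tuesdays, Wednesdays and Sundays of each week.
Next Tuesday: Dec 10 2002.
The following Wednesday is Dec 11 2002.
Next Sunday: Dec 15 2002.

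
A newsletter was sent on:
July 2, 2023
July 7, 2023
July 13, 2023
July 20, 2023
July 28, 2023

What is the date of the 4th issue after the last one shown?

Intervals are 5, 6, 7, 8 days — an arithmetic progression with common difference 1.
Next gap: 9 days. July 28, 2023 + 9 days = August 6, 2023.
Next gap: 10 days. August 6, 2023 + 10 days = August 16, 2023.
Next gap: 11 days. August 16, 2023 + 11 days = August 27, 2023.
Next gap: 12 days. August 27, 2023 + 12 days = September 8, 2023.

September 8, 2023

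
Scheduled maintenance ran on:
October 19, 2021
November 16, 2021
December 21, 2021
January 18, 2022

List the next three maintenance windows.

These are Tuesdays at 28- or 35-day spacing (28, 35, 28).
The pattern: 3rd Tuesday of the month.
3rd Tuesday of February 2022: February 15, 2022.
March 2022 — 3rd Tuesday is March 15, 2022.
3rd Tuesday of April 2022: April 19, 2022.

February 15, 2022; March 15, 2022; April 19, 2022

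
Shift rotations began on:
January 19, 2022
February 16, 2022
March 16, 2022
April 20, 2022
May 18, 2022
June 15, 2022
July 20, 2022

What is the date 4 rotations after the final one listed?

These are Wednesdays at 28- or 35-day spacing (28, 28, 35, 28, 28, 35).
The pattern: 3rd Wednesday of the month.
3rd Wednesday of August 2022: August 17, 2022.
September 2022 — 3rd Wednesday is September 21, 2022.
October 2022 — 3rd Wednesday is October 19, 2022.
3rd Wednesday of November 2022: November 16, 2022.

November 16, 2022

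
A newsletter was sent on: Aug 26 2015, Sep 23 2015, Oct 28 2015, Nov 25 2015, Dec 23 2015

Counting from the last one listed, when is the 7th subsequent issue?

Gaps: 28, 35, 28, 28 days — a mix of 28 and 35. Every date is a Wednesday.
Each is the 4th Wednesday of its month.
January 2016 — 4th Wednesday is Jan 27 2016.
4th Wednesday of February 2016: Feb 24 2016.
March 2016 — 4th Wednesday is Mar 23 2016.
4th Wednesday of April 2016: Apr 27 2016.
4th Wednesday of May 2016: May 25 2016.
4th Wednesday of June 2016: Jun 22 2016.
July 2016 — 4th Wednesday is Jul 27 2016.

Jul 27 2016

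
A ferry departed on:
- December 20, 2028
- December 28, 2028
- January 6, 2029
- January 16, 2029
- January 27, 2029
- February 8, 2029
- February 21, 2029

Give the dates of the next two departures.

March 7, 2029; March 22, 2029

Intervals are 8, 9, 10, 11, 12, 13 days — an arithmetic progression with common difference 1.
Next gap: 14 days. February 21, 2029 + 14 days = March 7, 2029.
Next gap: 15 days. March 7, 2029 + 15 days = March 22, 2029.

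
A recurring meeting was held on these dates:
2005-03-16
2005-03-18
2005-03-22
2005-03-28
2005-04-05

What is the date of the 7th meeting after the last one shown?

2005-07-26

The spacing grows by 2 each time: 2, 4, 6, 8 days.
Next gap: 10 days. 2005-04-05 + 10 days = 2005-04-15.
Next gap: 12 days. 2005-04-15 + 12 days = 2005-04-27.
Next gap: 14 days. 2005-04-27 + 14 days = 2005-05-11.
Next gap: 16 days. 2005-05-11 + 16 days = 2005-05-27.
Next gap: 18 days. 2005-05-27 + 18 days = 2005-06-14.
Next gap: 20 days. 2005-06-14 + 20 days = 2005-07-04.
Next gap: 22 days. 2005-07-04 + 22 days = 2005-07-26.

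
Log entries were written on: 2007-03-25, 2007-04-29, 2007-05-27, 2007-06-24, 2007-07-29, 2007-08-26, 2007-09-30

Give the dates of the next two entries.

2007-10-28, 2007-11-25

All Sundays; the gaps (35, 28, 28, 35, 28, 35) vary with month length.
This is the last Sunday of each month.
October 2007 ends with Sunday 2007-10-28.
November 2007 ends with Sunday 2007-11-25.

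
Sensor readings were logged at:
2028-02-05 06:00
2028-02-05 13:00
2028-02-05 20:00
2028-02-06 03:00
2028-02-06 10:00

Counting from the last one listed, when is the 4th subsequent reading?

2028-02-07 14:00

Gaps: 7, 7, 7, 7 hours — each event is 7 hours after the previous one.
2028-02-06 10:00 + 7 h = 2028-02-06 17:00.
2028-02-06 17:00 + 7 h = 2028-02-07 00:00.
2028-02-07 00:00 + 7 h = 2028-02-07 07:00.
2028-02-07 07:00 + 7 h = 2028-02-07 14:00.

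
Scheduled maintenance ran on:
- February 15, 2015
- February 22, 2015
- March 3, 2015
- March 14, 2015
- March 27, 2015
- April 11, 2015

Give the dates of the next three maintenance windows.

April 28, 2015; May 17, 2015; June 7, 2015

Intervals are 7, 9, 11, 13, 15 days — an arithmetic progression with common difference 2.
Next gap: 17 days. April 11, 2015 + 17 days = April 28, 2015.
Next gap: 19 days. April 28, 2015 + 19 days = May 17, 2015.
Next gap: 21 days. May 17, 2015 + 21 days = June 7, 2015.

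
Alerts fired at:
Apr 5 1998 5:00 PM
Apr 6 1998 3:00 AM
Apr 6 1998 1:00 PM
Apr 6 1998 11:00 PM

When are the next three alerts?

Gaps: 10, 10, 10 hours — each event is 10 hours after the previous one.
Apr 6 1998 11:00 PM + 10 h = Apr 7 1998 9:00 AM.
Apr 7 1998 9:00 AM + 10 h = Apr 7 1998 7:00 PM.
Apr 7 1998 7:00 PM + 10 h = Apr 8 1998 5:00 AM.

Apr 7 1998 9:00 AM, Apr 7 1998 7:00 PM, Apr 8 1998 5:00 AM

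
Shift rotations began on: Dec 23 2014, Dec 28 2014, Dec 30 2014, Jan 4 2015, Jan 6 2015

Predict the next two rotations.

Every event lands on a Tuesday or Sunday (gaps cycle 5, 2, 5, 2).
So the schedule is: every Tuesday and Sunday.
The following Sunday is Jan 11 2015.
Next Tuesday: Jan 13 2015.

Jan 11 2015, Jan 13 2015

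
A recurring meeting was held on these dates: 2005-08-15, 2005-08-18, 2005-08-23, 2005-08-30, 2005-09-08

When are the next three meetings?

2005-09-19, 2005-10-02, 2005-10-17

Gaps: 3, 5, 7, 9 days — each gap is 2 larger than the previous one.
Next gap: 11 days. 2005-09-08 + 11 days = 2005-09-19.
Next gap: 13 days. 2005-09-19 + 13 days = 2005-10-02.
Next gap: 15 days. 2005-10-02 + 15 days = 2005-10-17.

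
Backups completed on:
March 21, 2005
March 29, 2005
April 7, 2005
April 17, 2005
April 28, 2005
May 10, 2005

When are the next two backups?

Gaps: 8, 9, 10, 11, 12 days — each gap is 1 larger than the previous one.
Next gap: 13 days. May 10, 2005 + 13 days = May 23, 2005.
Next gap: 14 days. May 23, 2005 + 14 days = June 6, 2005.

May 23, 2005; June 6, 2005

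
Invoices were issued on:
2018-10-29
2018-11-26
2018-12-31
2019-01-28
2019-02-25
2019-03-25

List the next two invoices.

All Mondays; the gaps (28, 35, 28, 28, 28) vary with month length.
This is the last Monday of each month.
April 2019 ends with Monday 2019-04-29.
Last Monday of May 2019: 2019-05-27.

2019-04-29, 2019-05-27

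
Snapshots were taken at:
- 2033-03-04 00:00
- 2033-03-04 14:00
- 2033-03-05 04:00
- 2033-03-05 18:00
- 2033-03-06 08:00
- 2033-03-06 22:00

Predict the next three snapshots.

The interval is a steady 14 hours (14, 14, 14, 14, 14).
2033-03-06 22:00 + 14 h = 2033-03-07 12:00.
2033-03-07 12:00 + 14 h = 2033-03-08 02:00.
2033-03-08 02:00 + 14 h = 2033-03-08 16:00.

2033-03-07 12:00, 2033-03-08 02:00, 2033-03-08 16:00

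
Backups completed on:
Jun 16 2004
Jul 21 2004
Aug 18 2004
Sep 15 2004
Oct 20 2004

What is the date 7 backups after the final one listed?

May 18 2005

All dates are Wednesdays, 35, 28, 28, 35 days apart.
Specifically, the 3rd Wednesday of each month.
November 2004 — 3rd Wednesday is Nov 17 2004.
3rd Wednesday of December 2004: Dec 15 2004.
January 2005 — 3rd Wednesday is Jan 19 2005.
3rd Wednesday of February 2005: Feb 16 2005.
3rd Wednesday of March 2005: Mar 16 2005.
April 2005 — 3rd Wednesday is Apr 20 2005.
3rd Wednesday of May 2005: May 18 2005.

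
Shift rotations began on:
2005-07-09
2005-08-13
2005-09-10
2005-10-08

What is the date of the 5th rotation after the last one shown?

All dates are Saturdays, 35, 28, 28 days apart.
Specifically, the 2nd Saturday of each month.
2nd Saturday of November 2005: 2005-11-12.
2nd Saturday of December 2005: 2005-12-10.
January 2006 — 2nd Saturday is 2006-01-14.
February 2006 — 2nd Saturday is 2006-02-11.
March 2006 — 2nd Saturday is 2006-03-11.

2006-03-11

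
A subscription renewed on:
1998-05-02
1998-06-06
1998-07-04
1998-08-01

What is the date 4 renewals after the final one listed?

1998-12-05

All dates are Saturdays, 35, 28, 28 days apart.
Specifically, the 1st Saturday of each month.
1st Saturday of September 1998: 1998-09-05.
1st Saturday of October 1998: 1998-10-03.
1st Saturday of November 1998: 1998-11-07.
1st Saturday of December 1998: 1998-12-05.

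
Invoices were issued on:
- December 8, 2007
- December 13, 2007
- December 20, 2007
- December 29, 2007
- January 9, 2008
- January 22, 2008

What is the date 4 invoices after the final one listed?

April 3, 2008

The spacing grows by 2 each time: 5, 7, 9, 11, 13 days.
Next gap: 15 days. January 22, 2008 + 15 days = February 6, 2008.
Next gap: 17 days. February 6, 2008 + 17 days = February 23, 2008.
Next gap: 19 days. February 23, 2008 + 19 days = March 13, 2008.
Next gap: 21 days. March 13, 2008 + 21 days = April 3, 2008.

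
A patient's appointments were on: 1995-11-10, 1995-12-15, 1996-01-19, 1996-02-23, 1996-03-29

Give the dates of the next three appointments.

1996-05-03, 1996-06-07, 1996-07-12

Every event comes 35 days after the last (35, 35, 35, 35).
1996-03-29 + 35 days = 1996-05-03.
1996-05-03 + 35 days = 1996-06-07.
1996-06-07 + 35 days = 1996-07-12.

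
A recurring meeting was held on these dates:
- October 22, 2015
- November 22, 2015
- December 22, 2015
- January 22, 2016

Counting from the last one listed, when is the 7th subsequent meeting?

August 22, 2016

Gaps: 31, 30, 31 days — not constant. Every event is on the 22nd of the month.
Pattern: the 22nd of each month.
Next: February 2016 → February 22, 2016.
March 2016: March 22, 2016.
April 2016: April 22, 2016.
May 2016: May 22, 2016.
Next: June 2016 → June 22, 2016.
July 2016: July 22, 2016.
Next: August 2016 → August 22, 2016.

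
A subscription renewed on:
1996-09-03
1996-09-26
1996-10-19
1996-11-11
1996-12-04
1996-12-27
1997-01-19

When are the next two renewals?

1997-02-11, 1997-03-06

The spacing is 23, 23, 23, 23, 23, 23 days — always 23 days.
1997-01-19 + 23 days = 1997-02-11.
1997-02-11 + 23 days = 1997-03-06.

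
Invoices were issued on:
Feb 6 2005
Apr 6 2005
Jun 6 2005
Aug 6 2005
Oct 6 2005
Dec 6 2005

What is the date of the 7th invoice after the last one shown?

The day-of-month is always 6 (59, 61, 61, 61, 61 days between events).
So this recurs on the 6th of every 2 months.
February 2006: Feb 6 2006.
April 2006: Apr 6 2006.
June 2006: Jun 6 2006.
August 2006: Aug 6 2006.
October 2006: Oct 6 2006.
December 2006: Dec 6 2006.
February 2007: Feb 6 2007.

Feb 6 2007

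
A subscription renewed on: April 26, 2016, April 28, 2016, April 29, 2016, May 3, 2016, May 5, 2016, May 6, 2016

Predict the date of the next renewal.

May 10, 2016

The gap pattern 2, 1, 4, 2, 1 repeats every 3 events.
These are the Tuesdays, Thursdays and Fridays of each week.
The following Tuesday is May 10, 2016.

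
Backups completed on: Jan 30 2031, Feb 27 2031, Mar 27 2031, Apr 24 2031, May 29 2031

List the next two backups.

Jun 26 2031, Jul 31 2031

Every date is a Thursday; gaps 28, 28, 28, 35 days.
Each is the last Thursday of its month (at least one falls on the 29th or later, ruling out '4th Thursday').
Last Thursday of June 2031: Jun 26 2031.
July 2031 ends with Thursday Jul 31 2031.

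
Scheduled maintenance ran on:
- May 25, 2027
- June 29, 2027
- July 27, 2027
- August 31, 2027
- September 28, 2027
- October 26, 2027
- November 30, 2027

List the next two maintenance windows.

December 28, 2027; January 25, 2028

These are Tuesdays with 35, 28, 35, 28, 28, 35-day gaps.
Each is the final Tuesday of its month — June 29, 2027 is past the 28th, so '4th Tuesday' doesn't fit.
Last Tuesday of December 2027: December 28, 2027.
Last Tuesday of January 2028: January 25, 2028.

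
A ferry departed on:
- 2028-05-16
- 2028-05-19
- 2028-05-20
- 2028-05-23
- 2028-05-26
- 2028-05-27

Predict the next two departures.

The gap pattern 3, 1, 3, 3, 1 repeats every 3 events.
These are the Tuesdays, Fridays and Saturdays of each week.
Next Tuesday: 2028-05-30.
The following Friday is 2028-06-02.

2028-05-30, 2028-06-02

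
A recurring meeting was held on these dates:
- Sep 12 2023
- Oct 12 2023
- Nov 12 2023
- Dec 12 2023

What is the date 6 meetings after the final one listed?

Gaps: 30, 31, 30 days — not constant. Every event is on the 12th of the month.
Pattern: the 12th of each month.
Next: January 2024 → Jan 12 2024.
February 2024: Feb 12 2024.
March 2024: Mar 12 2024.
Next: April 2024 → Apr 12 2024.
Next: May 2024 → May 12 2024.
June 2024: Jun 12 2024.

Jun 12 2024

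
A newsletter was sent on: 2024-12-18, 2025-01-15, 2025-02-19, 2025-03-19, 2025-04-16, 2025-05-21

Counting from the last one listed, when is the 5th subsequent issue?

All dates are Wednesdays, 28, 35, 28, 28, 35 days apart.
Specifically, the 3rd Wednesday of each month.
3rd Wednesday of June 2025: 2025-06-18.
3rd Wednesday of July 2025: 2025-07-16.
3rd Wednesday of August 2025: 2025-08-20.
September 2025 — 3rd Wednesday is 2025-09-17.
October 2025 — 3rd Wednesday is 2025-10-15.

2025-10-15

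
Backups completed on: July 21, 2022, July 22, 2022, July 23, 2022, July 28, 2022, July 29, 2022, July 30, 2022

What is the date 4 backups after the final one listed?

August 11, 2022

Every event lands on a Thursday or Friday or Saturday (gaps cycle 1, 1, 5, 1, 1).
So the schedule is: every Thursday, Friday and Saturday.
Next Thursday: August 4, 2022.
The following Friday is August 5, 2022.
Next Saturday: August 6, 2022.
The following Thursday is August 11, 2022.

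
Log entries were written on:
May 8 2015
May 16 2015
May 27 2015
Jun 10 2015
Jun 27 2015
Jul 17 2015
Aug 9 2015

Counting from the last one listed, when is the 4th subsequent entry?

Dec 9 2015

Gaps: 8, 11, 14, 17, 20, 23 days — each gap is 3 larger than the previous one.
Next gap: 26 days. Aug 9 2015 + 26 days = Sep 4 2015.
Next gap: 29 days. Sep 4 2015 + 29 days = Oct 3 2015.
Next gap: 32 days. Oct 3 2015 + 32 days = Nov 4 2015.
Next gap: 35 days. Nov 4 2015 + 35 days = Dec 9 2015.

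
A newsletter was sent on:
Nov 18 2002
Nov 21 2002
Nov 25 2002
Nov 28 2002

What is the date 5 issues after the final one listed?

Dec 16 2002

Every event lands on a Monday or Thursday (gaps cycle 3, 4, 3).
So the schedule is: every Monday and Thursday.
Next Monday: Dec 2 2002.
Next Thursday: Dec 5 2002.
The following Monday is Dec 9 2002.
Next Thursday: Dec 12 2002.
Next Monday: Dec 16 2002.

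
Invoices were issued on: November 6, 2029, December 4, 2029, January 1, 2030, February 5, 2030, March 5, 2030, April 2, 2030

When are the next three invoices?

Gaps: 28, 28, 35, 28, 28 days — a mix of 28 and 35. Every date is a Tuesday.
Each is the 1st Tuesday of its month.
May 2030 — 1st Tuesday is May 7, 2030.
June 2030 — 1st Tuesday is June 4, 2030.
July 2030 — 1st Tuesday is July 2, 2030.

May 7, 2030; June 4, 2030; July 2, 2030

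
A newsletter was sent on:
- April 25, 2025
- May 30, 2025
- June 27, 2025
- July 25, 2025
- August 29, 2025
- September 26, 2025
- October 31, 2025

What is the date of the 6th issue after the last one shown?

April 24, 2026

All Fridays; the gaps (35, 28, 28, 35, 28, 35) vary with month length.
This is the last Friday of each month.
Last Friday of November 2025: November 28, 2025.
December 2025 ends with Friday December 26, 2025.
Last Friday of January 2026: January 30, 2026.
Last Friday of February 2026: February 27, 2026.
March 2026 ends with Friday March 27, 2026.
Last Friday of April 2026: April 24, 2026.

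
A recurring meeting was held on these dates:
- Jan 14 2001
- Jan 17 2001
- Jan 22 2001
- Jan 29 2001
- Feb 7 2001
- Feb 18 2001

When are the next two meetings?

The spacing grows by 2 each time: 3, 5, 7, 9, 11 days.
Next gap: 13 days. Feb 18 2001 + 13 days = Mar 3 2001.
Next gap: 15 days. Mar 3 2001 + 15 days = Mar 18 2001.

Mar 3 2001, Mar 18 2001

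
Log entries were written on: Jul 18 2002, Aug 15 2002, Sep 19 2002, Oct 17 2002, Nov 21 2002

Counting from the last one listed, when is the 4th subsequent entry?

These are Thursdays at 28- or 35-day spacing (28, 35, 28, 35).
The pattern: 3rd Thursday of the month.
December 2002 — 3rd Thursday is Dec 19 2002.
3rd Thursday of January 2003: Jan 16 2003.
February 2003 — 3rd Thursday is Feb 20 2003.
March 2003 — 3rd Thursday is Mar 20 2003.

Mar 20 2003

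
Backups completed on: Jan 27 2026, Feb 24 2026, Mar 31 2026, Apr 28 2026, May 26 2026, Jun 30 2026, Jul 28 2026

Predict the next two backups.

Aug 25 2026, Sep 29 2026

Every date is a Tuesday; gaps 28, 35, 28, 28, 35, 28 days.
Each is the last Tuesday of its month (at least one falls on the 29th or later, ruling out '4th Tuesday').
August 2026 ends with Tuesday Aug 25 2026.
Last Tuesday of September 2026: Sep 29 2026.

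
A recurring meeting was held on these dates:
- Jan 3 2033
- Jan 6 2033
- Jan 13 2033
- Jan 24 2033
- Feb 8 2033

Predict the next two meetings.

The spacing grows by 4 each time: 3, 7, 11, 15 days.
Next gap: 19 days. Feb 8 2033 + 19 days = Feb 27 2033.
Next gap: 23 days. Feb 27 2033 + 23 days = Mar 22 2033.

Feb 27 2033, Mar 22 2033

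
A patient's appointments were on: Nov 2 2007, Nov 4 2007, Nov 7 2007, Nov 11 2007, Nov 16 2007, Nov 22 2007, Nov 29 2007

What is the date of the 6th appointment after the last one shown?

Jan 31 2008

Intervals are 2, 3, 4, 5, 6, 7 days — an arithmetic progression with common difference 1.
Next gap: 8 days. Nov 29 2007 + 8 days = Dec 7 2007.
Next gap: 9 days. Dec 7 2007 + 9 days = Dec 16 2007.
Next gap: 10 days. Dec 16 2007 + 10 days = Dec 26 2007.
Next gap: 11 days. Dec 26 2007 + 11 days = Jan 6 2008.
Next gap: 12 days. Jan 6 2008 + 12 days = Jan 18 2008.
Next gap: 13 days. Jan 18 2008 + 13 days = Jan 31 2008.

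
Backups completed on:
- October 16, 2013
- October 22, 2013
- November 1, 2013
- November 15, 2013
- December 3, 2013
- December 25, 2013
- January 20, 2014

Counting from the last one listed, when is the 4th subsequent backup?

The spacing grows by 4 each time: 6, 10, 14, 18, 22, 26 days.
Next gap: 30 days. January 20, 2014 + 30 days = February 19, 2014.
Next gap: 34 days. February 19, 2014 + 34 days = March 25, 2014.
Next gap: 38 days. March 25, 2014 + 38 days = May 2, 2014.
Next gap: 42 days. May 2, 2014 + 42 days = June 13, 2014.

June 13, 2014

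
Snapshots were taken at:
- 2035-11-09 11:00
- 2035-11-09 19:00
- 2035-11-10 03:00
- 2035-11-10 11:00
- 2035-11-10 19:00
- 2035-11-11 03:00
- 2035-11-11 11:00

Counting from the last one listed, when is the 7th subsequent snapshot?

The interval is a steady 8 hours (8, 8, 8, 8, 8, 8).
2035-11-11 11:00 + 8 h = 2035-11-11 19:00.
2035-11-11 19:00 + 8 h = 2035-11-12 03:00.
2035-11-12 03:00 + 8 h = 2035-11-12 11:00.
2035-11-12 11:00 + 8 h = 2035-11-12 19:00.
2035-11-12 19:00 + 8 h = 2035-11-13 03:00.
2035-11-13 03:00 + 8 h = 2035-11-13 11:00.
2035-11-13 11:00 + 8 h = 2035-11-13 19:00.

2035-11-13 19:00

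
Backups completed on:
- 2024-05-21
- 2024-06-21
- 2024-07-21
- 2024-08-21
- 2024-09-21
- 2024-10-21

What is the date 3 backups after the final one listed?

Each date is the 21st; the gaps (31, 30, 31, 31, 30) track the month lengths.
The rule is the 21st of each month.
November 2024: 2024-11-21.
December 2024: 2024-12-21.
January 2025: 2025-01-21.

2025-01-21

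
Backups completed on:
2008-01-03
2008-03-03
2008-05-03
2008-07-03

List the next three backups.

2008-09-03, 2008-11-03, 2009-01-03

The day-of-month is always 3 (60, 61, 61 days between events).
So this recurs on the 3rd of every 2 months.
Next: September 2008 → 2008-09-03.
Next: November 2008 → 2008-11-03.
Next: January 2009 → 2009-01-03.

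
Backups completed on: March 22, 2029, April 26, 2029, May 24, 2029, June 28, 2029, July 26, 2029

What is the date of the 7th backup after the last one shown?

These are Thursdays at 28- or 35-day spacing (35, 28, 35, 28).
The pattern: 4th Thursday of the month.
4th Thursday of August 2029: August 23, 2029.
September 2029 — 4th Thursday is September 27, 2029.
October 2029 — 4th Thursday is October 25, 2029.
November 2029 — 4th Thursday is November 22, 2029.
December 2029 — 4th Thursday is December 27, 2029.
4th Thursday of January 2030: January 24, 2030.
4th Thursday of February 2030: February 28, 2030.

February 28, 2030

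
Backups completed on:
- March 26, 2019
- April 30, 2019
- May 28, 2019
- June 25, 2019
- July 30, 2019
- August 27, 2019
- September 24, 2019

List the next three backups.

These are Tuesdays with 35, 28, 28, 35, 28, 28-day gaps.
Each is the final Tuesday of its month — April 30, 2019 is past the 28th, so '4th Tuesday' doesn't fit.
Last Tuesday of October 2019: October 29, 2019.
Last Tuesday of November 2019: November 26, 2019.
December 2019 ends with Tuesday December 31, 2019.

October 29, 2019; November 26, 2019; December 31, 2019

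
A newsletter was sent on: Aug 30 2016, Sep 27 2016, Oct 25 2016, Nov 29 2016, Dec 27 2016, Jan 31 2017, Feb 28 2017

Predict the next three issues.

These are Tuesdays with 28, 28, 35, 28, 35, 28-day gaps.
Each is the final Tuesday of its month — Aug 30 2016 is past the 28th, so '4th Tuesday' doesn't fit.
Last Tuesday of March 2017: Mar 28 2017.
April 2017 ends with Tuesday Apr 25 2017.
May 2017 ends with Tuesday May 30 2017.

Mar 28 2017, Apr 25 2017, May 30 2017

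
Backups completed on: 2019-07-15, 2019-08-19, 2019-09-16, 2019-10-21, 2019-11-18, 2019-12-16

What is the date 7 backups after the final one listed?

2020-07-20

All dates are Mondays, 35, 28, 35, 28, 28 days apart.
Specifically, the 3rd Monday of each month.
3rd Monday of January 2020: 2020-01-20.
February 2020 — 3rd Monday is 2020-02-17.
March 2020 — 3rd Monday is 2020-03-16.
April 2020 — 3rd Monday is 2020-04-20.
May 2020 — 3rd Monday is 2020-05-18.
June 2020 — 3rd Monday is 2020-06-15.
July 2020 — 3rd Monday is 2020-07-20.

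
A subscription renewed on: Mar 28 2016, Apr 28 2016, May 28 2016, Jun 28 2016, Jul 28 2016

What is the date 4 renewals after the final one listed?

Nov 28 2016

Each date is the 28th; the gaps (31, 30, 31, 30) track the month lengths.
The rule is the 28th of each month.
Next: August 2016 → Aug 28 2016.
September 2016: Sep 28 2016.
Next: October 2016 → Oct 28 2016.
November 2016: Nov 28 2016.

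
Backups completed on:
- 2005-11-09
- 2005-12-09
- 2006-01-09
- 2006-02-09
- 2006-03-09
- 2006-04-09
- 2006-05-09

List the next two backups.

2006-06-09, 2006-07-09

Each date is the 9th; the gaps (30, 31, 31, 28, 31, 30) track the month lengths.
The rule is the 9th of each month.
Next: June 2006 → 2006-06-09.
July 2006: 2006-07-09.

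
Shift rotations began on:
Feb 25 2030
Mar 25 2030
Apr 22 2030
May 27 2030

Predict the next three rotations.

Jun 24 2030, Jul 22 2030, Aug 26 2030

All dates are Mondays, 28, 28, 35 days apart.
Specifically, the 4th Monday of each month.
June 2030 — 4th Monday is Jun 24 2030.
July 2030 — 4th Monday is Jul 22 2030.
August 2030 — 4th Monday is Aug 26 2030.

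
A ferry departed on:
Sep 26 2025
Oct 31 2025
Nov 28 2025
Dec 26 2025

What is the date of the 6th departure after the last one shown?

All Fridays; the gaps (35, 28, 28) vary with month length.
This is the last Friday of each month.
Last Friday of January 2026: Jan 30 2026.
February 2026 ends with Friday Feb 27 2026.
March 2026 ends with Friday Mar 27 2026.
April 2026 ends with Friday Apr 24 2026.
Last Friday of May 2026: May 29 2026.
June 2026 ends with Friday Jun 26 2026.

Jun 26 2026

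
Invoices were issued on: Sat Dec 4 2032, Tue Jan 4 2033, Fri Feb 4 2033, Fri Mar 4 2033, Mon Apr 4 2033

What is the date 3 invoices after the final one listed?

Gaps: 31, 31, 28, 31 days — not constant. Every event is on the 4th of the month.
Pattern: the 4th of each month.
May 2033: Wed May 4 2033.
Next: June 2033 → Sat Jun 4 2033.
Next: July 2033 → Mon Jul 4 2033.

Mon Jul 4 2033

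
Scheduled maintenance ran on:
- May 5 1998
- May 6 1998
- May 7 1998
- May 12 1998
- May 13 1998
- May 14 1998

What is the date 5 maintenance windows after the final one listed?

May 27 1998

The gap pattern 1, 1, 5, 1, 1 repeats every 3 events.
These are the Tuesdays, Wednesdays and Thursdays of each week.
Next Tuesday: May 19 1998.
Next Wednesday: May 20 1998.
Next Thursday: May 21 1998.
The following Tuesday is May 26 1998.
Next Wednesday: May 27 1998.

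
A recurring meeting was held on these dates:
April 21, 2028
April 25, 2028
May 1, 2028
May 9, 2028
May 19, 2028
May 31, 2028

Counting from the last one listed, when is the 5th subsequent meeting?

Intervals are 4, 6, 8, 10, 12 days — an arithmetic progression with common difference 2.
Next gap: 14 days. May 31, 2028 + 14 days = June 14, 2028.
Next gap: 16 days. June 14, 2028 + 16 days = June 30, 2028.
Next gap: 18 days. June 30, 2028 + 18 days = July 18, 2028.
Next gap: 20 days. July 18, 2028 + 20 days = August 7, 2028.
Next gap: 22 days. August 7, 2028 + 22 days = August 29, 2028.

August 29, 2028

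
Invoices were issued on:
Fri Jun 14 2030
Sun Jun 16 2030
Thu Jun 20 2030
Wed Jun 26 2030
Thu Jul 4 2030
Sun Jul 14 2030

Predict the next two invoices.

Gaps: 2, 4, 6, 8, 10 days — each gap is 2 larger than the previous one.
Next gap: 12 days. Sun Jul 14 2030 + 12 days = Fri Jul 26 2030.
Next gap: 14 days. Fri Jul 26 2030 + 14 days = Fri Aug 9 2030.

Fri Jul 26 2030, Fri Aug 9 2030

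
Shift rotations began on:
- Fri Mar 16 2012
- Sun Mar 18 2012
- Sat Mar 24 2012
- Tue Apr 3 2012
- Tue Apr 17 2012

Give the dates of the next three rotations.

The spacing grows by 4 each time: 2, 6, 10, 14 days.
Next gap: 18 days. Tue Apr 17 2012 + 18 days = Sat May 5 2012.
Next gap: 22 days. Sat May 5 2012 + 22 days = Sun May 27 2012.
Next gap: 26 days. Sun May 27 2012 + 26 days = Fri Jun 22 2012.

Sat May 5 2012, Sun May 27 2012, Fri Jun 22 2012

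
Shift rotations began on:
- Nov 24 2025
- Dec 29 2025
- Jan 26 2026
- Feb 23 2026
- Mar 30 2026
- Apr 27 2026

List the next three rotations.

All Mondays; the gaps (35, 28, 28, 35, 28) vary with month length.
This is the last Monday of each month.
Last Monday of May 2026: May 25 2026.
June 2026 ends with Monday Jun 29 2026.
Last Monday of July 2026: Jul 27 2026.

May 25 2026, Jun 29 2026, Jul 27 2026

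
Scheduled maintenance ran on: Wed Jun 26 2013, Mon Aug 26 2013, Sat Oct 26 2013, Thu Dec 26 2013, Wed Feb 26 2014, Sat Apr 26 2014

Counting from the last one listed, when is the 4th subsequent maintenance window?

Each date is the 26th; the gaps (61, 61, 61, 62, 59) track the month lengths.
The rule is the 26th of every 2 months.
Next: June 2014 → Thu Jun 26 2014.
August 2014: Tue Aug 26 2014.
October 2014: Sun Oct 26 2014.
December 2014: Fri Dec 26 2014.

Fri Dec 26 2014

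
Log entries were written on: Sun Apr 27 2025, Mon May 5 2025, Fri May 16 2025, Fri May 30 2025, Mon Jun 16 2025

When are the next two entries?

Sun Jul 6 2025, Tue Jul 29 2025

Gaps: 8, 11, 14, 17 days — each gap is 3 larger than the previous one.
Next gap: 20 days. Mon Jun 16 2025 + 20 days = Sun Jul 6 2025.
Next gap: 23 days. Sun Jul 6 2025 + 23 days = Tue Jul 29 2025.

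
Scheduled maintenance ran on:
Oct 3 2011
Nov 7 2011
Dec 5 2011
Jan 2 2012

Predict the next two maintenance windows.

Feb 6 2012, Mar 5 2012

Gaps: 35, 28, 28 days — a mix of 28 and 35. Every date is a Monday.
Each is the 1st Monday of its month.
February 2012 — 1st Monday is Feb 6 2012.
March 2012 — 1st Monday is Mar 5 2012.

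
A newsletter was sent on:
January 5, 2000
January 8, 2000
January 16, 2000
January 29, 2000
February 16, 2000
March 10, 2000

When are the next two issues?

April 7, 2000; May 10, 2000

The spacing grows by 5 each time: 3, 8, 13, 18, 23 days.
Next gap: 28 days. March 10, 2000 + 28 days = April 7, 2000.
Next gap: 33 days. April 7, 2000 + 33 days = May 10, 2000.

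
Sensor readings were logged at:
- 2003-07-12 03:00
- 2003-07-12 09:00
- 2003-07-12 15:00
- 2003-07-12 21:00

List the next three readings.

2003-07-13 03:00, 2003-07-13 09:00, 2003-07-13 15:00

Spacing: 6, 6, 6 h — constant 6 h.
2003-07-12 21:00 + 6 h = 2003-07-13 03:00.
2003-07-13 03:00 + 6 h = 2003-07-13 09:00.
2003-07-13 09:00 + 6 h = 2003-07-13 15:00.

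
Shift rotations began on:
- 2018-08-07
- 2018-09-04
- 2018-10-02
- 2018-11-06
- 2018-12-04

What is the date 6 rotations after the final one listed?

2019-06-04

Gaps: 28, 28, 35, 28 days — a mix of 28 and 35. Every date is a Tuesday.
Each is the 1st Tuesday of its month.
January 2019 — 1st Tuesday is 2019-01-01.
1st Tuesday of February 2019: 2019-02-05.
March 2019 — 1st Tuesday is 2019-03-05.
April 2019 — 1st Tuesday is 2019-04-02.
May 2019 — 1st Tuesday is 2019-05-07.
June 2019 — 1st Tuesday is 2019-06-04.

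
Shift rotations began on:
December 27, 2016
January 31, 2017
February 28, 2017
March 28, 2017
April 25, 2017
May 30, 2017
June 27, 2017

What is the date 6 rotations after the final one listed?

December 26, 2017

Every date is a Tuesday; gaps 35, 28, 28, 28, 35, 28 days.
Each is the last Tuesday of its month (at least one falls on the 29th or later, ruling out '4th Tuesday').
July 2017 ends with Tuesday July 25, 2017.
Last Tuesday of August 2017: August 29, 2017.
September 2017 ends with Tuesday September 26, 2017.
October 2017 ends with Tuesday October 31, 2017.
Last Tuesday of November 2017: November 28, 2017.
December 2017 ends with Tuesday December 26, 2017.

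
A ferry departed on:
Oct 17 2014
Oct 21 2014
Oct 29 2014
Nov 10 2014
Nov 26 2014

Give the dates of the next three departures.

Gaps: 4, 8, 12, 16 days — each gap is 4 larger than the previous one.
Next gap: 20 days. Nov 26 2014 + 20 days = Dec 16 2014.
Next gap: 24 days. Dec 16 2014 + 24 days = Jan 9 2015.
Next gap: 28 days. Jan 9 2015 + 28 days = Feb 6 2015.

Dec 16 2014, Jan 9 2015, Feb 6 2015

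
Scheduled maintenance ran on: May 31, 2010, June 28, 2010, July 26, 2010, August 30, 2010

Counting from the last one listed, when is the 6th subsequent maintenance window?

All Mondays; the gaps (28, 28, 35) vary with month length.
This is the last Monday of each month.
Last Monday of September 2010: September 27, 2010.
Last Monday of October 2010: October 25, 2010.
Last Monday of November 2010: November 29, 2010.
December 2010 ends with Monday December 27, 2010.
January 2011 ends with Monday January 31, 2011.
February 2011 ends with Monday February 28, 2011.

February 28, 2011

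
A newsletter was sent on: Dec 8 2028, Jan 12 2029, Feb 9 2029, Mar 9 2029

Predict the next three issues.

Gaps: 35, 28, 28 days — a mix of 28 and 35. Every date is a Friday.
Each is the 2nd Friday of its month.
2nd Friday of April 2029: Apr 13 2029.
2nd Friday of May 2029: May 11 2029.
2nd Friday of June 2029: Jun 8 2029.

Apr 13 2029, May 11 2029, Jun 8 2029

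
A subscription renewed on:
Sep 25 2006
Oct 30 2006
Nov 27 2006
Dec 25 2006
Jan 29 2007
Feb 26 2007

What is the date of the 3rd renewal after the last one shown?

Every date is a Monday; gaps 35, 28, 28, 35, 28 days.
Each is the last Monday of its month (at least one falls on the 29th or later, ruling out '4th Monday').
March 2007 ends with Monday Mar 26 2007.
Last Monday of April 2007: Apr 30 2007.
Last Monday of May 2007: May 28 2007.

May 28 2007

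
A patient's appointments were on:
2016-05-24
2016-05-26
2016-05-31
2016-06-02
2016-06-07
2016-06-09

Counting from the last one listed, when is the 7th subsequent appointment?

2016-07-05

The gap pattern 2, 5, 2, 5, 2 repeats every 2 events.
These are the Tuesdays and Thursdays of each week.
Next Tuesday: 2016-06-14.
Next Thursday: 2016-06-16.
Next Tuesday: 2016-06-21.
Next Thursday: 2016-06-23.
Next Tuesday: 2016-06-28.
The following Thursday is 2016-06-30.
The following Tuesday is 2016-07-05.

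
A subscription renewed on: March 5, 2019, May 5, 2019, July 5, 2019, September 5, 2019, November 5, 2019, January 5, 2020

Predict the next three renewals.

Each date is the 5th; the gaps (61, 61, 62, 61, 61) track the month lengths.
The rule is the 5th of every 2 months.
Next: March 2020 → March 5, 2020.
May 2020: May 5, 2020.
Next: July 2020 → July 5, 2020.

March 5, 2020; May 5, 2020; July 5, 2020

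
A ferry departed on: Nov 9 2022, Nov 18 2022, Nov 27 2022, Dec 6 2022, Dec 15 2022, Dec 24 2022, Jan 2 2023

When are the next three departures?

Gaps between consecutive events: 9, 9, 9, 9, 9, 9 days — a constant 9-day interval.
Jan 2 2023 + 9 days = Jan 11 2023.
Jan 11 2023 + 9 days = Jan 20 2023.
Jan 20 2023 + 9 days = Jan 29 2023.

Jan 11 2023, Jan 20 2023, Jan 29 2023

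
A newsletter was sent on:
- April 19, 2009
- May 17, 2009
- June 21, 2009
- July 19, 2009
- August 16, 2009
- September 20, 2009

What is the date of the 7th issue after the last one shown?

April 18, 2010

These are Sundays at 28- or 35-day spacing (28, 35, 28, 28, 35).
The pattern: 3rd Sunday of the month.
October 2009 — 3rd Sunday is October 18, 2009.
3rd Sunday of November 2009: November 15, 2009.
3rd Sunday of December 2009: December 20, 2009.
3rd Sunday of January 2010: January 17, 2010.
3rd Sunday of February 2010: February 21, 2010.
3rd Sunday of March 2010: March 21, 2010.
3rd Sunday of April 2010: April 18, 2010.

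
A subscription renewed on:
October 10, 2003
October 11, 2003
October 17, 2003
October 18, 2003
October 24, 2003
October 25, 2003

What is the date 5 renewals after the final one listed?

November 14, 2003

The gap pattern 1, 6, 1, 6, 1 repeats every 2 events.
These are the Fridays and Saturdays of each week.
Next Friday: October 31, 2003.
The following Saturday is November 1, 2003.
The following Friday is November 7, 2003.
Next Saturday: November 8, 2003.
The following Friday is November 14, 2003.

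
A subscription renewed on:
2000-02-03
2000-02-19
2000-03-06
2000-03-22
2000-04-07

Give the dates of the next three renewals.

2000-04-23, 2000-05-09, 2000-05-25

Gaps between consecutive events: 16, 16, 16, 16 days — a constant 16-day interval.
2000-04-07 + 16 days = 2000-04-23.
2000-04-23 + 16 days = 2000-05-09.
2000-05-09 + 16 days = 2000-05-25.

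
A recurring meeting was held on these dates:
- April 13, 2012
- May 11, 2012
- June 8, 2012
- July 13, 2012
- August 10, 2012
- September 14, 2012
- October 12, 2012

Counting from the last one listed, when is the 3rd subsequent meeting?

Gaps: 28, 28, 35, 28, 35, 28 days — a mix of 28 and 35. Every date is a Friday.
Each is the 2nd Friday of its month.
November 2012 — 2nd Friday is November 9, 2012.
December 2012 — 2nd Friday is December 14, 2012.
January 2013 — 2nd Friday is January 11, 2013.

January 11, 2013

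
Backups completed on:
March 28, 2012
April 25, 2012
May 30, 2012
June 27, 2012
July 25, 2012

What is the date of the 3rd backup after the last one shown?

All Wednesdays; the gaps (28, 35, 28, 28) vary with month length.
This is the last Wednesday of each month.
August 2012 ends with Wednesday August 29, 2012.
September 2012 ends with Wednesday September 26, 2012.
October 2012 ends with Wednesday October 31, 2012.

October 31, 2012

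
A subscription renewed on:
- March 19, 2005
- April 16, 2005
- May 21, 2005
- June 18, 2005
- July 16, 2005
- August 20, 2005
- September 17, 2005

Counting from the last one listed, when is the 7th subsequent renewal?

April 15, 2006

All dates are Saturdays, 28, 35, 28, 28, 35, 28 days apart.
Specifically, the 3rd Saturday of each month.
3rd Saturday of October 2005: October 15, 2005.
3rd Saturday of November 2005: November 19, 2005.
3rd Saturday of December 2005: December 17, 2005.
January 2006 — 3rd Saturday is January 21, 2006.
February 2006 — 3rd Saturday is February 18, 2006.
3rd Saturday of March 2006: March 18, 2006.
April 2006 — 3rd Saturday is April 15, 2006.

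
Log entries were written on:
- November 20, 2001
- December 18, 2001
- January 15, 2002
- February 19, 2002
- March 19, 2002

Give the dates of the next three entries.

These are Tuesdays at 28- or 35-day spacing (28, 28, 35, 28).
The pattern: 3rd Tuesday of the month.
3rd Tuesday of April 2002: April 16, 2002.
May 2002 — 3rd Tuesday is May 21, 2002.
3rd Tuesday of June 2002: June 18, 2002.

April 16, 2002; May 21, 2002; June 18, 2002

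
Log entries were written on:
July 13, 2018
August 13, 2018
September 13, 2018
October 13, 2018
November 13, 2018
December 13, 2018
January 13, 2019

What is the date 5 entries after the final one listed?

The day-of-month is always 13 (31, 31, 30, 31, 30, 31 days between events).
So this recurs on the 13th of each month.
Next: February 2019 → February 13, 2019.
March 2019: March 13, 2019.
April 2019: April 13, 2019.
Next: May 2019 → May 13, 2019.
Next: June 2019 → June 13, 2019.

June 13, 2019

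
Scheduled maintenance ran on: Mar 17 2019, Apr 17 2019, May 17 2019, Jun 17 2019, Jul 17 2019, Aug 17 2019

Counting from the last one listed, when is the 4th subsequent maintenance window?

Dec 17 2019

Each date is the 17th; the gaps (31, 30, 31, 30, 31) track the month lengths.
The rule is the 17th of each month.
Next: September 2019 → Sep 17 2019.
October 2019: Oct 17 2019.
Next: November 2019 → Nov 17 2019.
Next: December 2019 → Dec 17 2019.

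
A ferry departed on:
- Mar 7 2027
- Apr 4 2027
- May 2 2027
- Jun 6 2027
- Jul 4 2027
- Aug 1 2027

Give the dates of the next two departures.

Sep 5 2027, Oct 3 2027

These are Sundays at 28- or 35-day spacing (28, 28, 35, 28, 28).
The pattern: 1st Sunday of the month.
1st Sunday of September 2027: Sep 5 2027.
October 2027 — 1st Sunday is Oct 3 2027.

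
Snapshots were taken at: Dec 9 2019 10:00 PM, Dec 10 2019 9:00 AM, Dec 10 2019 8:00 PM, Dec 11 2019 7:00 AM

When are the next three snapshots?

Gaps: 11, 11, 11 hours — each event is 11 hours after the previous one.
Dec 11 2019 7:00 AM + 11 h = Dec 11 2019 6:00 PM.
Dec 11 2019 6:00 PM + 11 h = Dec 12 2019 5:00 AM.
Dec 12 2019 5:00 AM + 11 h = Dec 12 2019 4:00 PM.

Dec 11 2019 6:00 PM, Dec 12 2019 5:00 AM, Dec 12 2019 4:00 PM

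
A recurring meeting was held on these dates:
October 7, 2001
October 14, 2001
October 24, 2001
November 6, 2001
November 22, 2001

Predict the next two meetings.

December 11, 2001; January 2, 2002

The spacing grows by 3 each time: 7, 10, 13, 16 days.
Next gap: 19 days. November 22, 2001 + 19 days = December 11, 2001.
Next gap: 22 days. December 11, 2001 + 22 days = January 2, 2002.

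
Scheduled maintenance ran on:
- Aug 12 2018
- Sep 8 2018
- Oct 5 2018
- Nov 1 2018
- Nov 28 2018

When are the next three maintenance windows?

Every event comes 27 days after the last (27, 27, 27, 27).
Nov 28 2018 + 27 days = Dec 25 2018.
Dec 25 2018 + 27 days = Jan 21 2019.
Jan 21 2019 + 27 days = Feb 17 2019.

Dec 25 2018, Jan 21 2019, Feb 17 2019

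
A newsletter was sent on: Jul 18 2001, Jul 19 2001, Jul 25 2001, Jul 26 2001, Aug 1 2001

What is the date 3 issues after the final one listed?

Gaps: 1, 6, 1, 6 days — not constant, but cyclic with period 2.
The events fall on every Wednesday and Thursday.
Next Thursday: Aug 2 2001.
Next Wednesday: Aug 8 2001.
Next Thursday: Aug 9 2001.

Aug 9 2001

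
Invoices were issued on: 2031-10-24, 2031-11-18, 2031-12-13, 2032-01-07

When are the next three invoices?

The spacing is 25, 25, 25 days — always 25 days.
2032-01-07 + 25 days = 2032-02-01.
2032-02-01 + 25 days = 2032-02-26.
2032-02-26 + 25 days = 2032-03-22.

2032-02-01, 2032-02-26, 2032-03-22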